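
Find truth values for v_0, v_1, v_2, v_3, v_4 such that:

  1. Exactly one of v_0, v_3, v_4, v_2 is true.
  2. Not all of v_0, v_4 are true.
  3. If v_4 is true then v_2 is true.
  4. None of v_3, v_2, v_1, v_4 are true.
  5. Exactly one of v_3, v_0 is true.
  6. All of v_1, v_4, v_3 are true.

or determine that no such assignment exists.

Case v_1 = True:
  Constraint (4) is violated (v_1=T) — contradiction.
Case v_1 = False:
  Constraint (6) is violated (v_1=F) — contradiction.
Both cases fail — unsatisfiable.

Unsatisfiable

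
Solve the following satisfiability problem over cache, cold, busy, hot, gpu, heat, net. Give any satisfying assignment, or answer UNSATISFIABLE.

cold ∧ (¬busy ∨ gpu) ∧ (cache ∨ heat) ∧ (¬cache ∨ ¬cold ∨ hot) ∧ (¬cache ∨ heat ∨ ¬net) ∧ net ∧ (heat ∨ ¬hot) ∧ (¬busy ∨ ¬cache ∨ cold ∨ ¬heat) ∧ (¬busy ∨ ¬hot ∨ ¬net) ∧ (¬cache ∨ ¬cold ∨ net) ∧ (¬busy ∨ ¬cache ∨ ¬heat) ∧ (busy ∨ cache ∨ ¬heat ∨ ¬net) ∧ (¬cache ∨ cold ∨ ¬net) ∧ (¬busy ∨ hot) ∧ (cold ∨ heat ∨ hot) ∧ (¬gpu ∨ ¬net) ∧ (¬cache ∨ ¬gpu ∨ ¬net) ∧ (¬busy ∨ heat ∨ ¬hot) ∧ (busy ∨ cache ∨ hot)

cache=T; cold=T; busy=F; hot=T; gpu=F; heat=T; net=T

Unit clause (cold) forces cold = True.
Unit clause (net) forces net = True.
In (¬gpu ∨ ¬net) only ¬gpu is left, so gpu = False.
In (¬busy ∨ gpu) only ¬busy is left, so busy = False.
Try cache = False:
  (cache ∨ heat) forces heat = True.
  clause (busy ∨ cache ∨ ¬heat ∨ ¬net) is falsified — backtrack.
So cache = True.
  then (¬cache ∨ ¬cold ∨ hot) forces hot = True.
  then (¬cache ∨ heat ∨ ¬net) forces heat = True.
All clauses satisfied.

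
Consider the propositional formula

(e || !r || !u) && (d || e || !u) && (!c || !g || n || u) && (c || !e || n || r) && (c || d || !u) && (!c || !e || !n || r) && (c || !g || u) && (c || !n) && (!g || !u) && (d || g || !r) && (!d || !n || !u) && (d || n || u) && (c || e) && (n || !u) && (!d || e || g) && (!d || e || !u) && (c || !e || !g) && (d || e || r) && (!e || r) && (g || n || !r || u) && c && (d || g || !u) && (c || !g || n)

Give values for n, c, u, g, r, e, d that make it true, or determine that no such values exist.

n = True, c = True, u = False, g = True, r = True, e = False, d = False

Unit clause (c) forces c = True.
Set n = True.
Try u = True:
  (!g || !u) forces g = False.
  (!d || !n || !u) forces d = False.
  clause (d || g || !u) is falsified — backtrack.
So u = False.
Set g = True.
Set r = True.
Set e = False.
Set d = False.
All clauses satisfied.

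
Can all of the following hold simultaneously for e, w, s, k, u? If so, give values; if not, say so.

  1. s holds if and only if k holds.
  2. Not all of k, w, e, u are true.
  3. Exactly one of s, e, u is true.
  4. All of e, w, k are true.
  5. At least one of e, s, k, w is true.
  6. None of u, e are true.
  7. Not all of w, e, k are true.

Case e = True:
  Constraint (6) is violated (e=T) — contradiction.
Case e = False:
  Constraint (4) is violated (e=F) — contradiction.
Both cases fail — unsatisfiable.

No satisfying assignment exists.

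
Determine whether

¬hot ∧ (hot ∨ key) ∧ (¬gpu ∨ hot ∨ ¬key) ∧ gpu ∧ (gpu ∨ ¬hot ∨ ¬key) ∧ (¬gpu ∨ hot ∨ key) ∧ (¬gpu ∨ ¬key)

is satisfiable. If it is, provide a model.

Case hot = True:
  Clause (¬hot) is falsified — contradiction.
Case hot = False:
  (hot ∨ key) forces key = True.
  (¬gpu ∨ hot ∨ ¬key) forces gpu = False.
  Clause (gpu) is falsified — contradiction.
Both cases fail, so the formula is unsatisfiable.

Unsatisfiable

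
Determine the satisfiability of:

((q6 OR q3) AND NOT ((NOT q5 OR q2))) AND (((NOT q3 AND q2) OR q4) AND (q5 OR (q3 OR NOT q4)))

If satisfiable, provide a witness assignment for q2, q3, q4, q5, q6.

q2=F; q3=F; q4=T; q5=T; q6=T

  (q6 OR q3) AND NOT ((NOT q5 OR q2)) = True
    q6 OR q3 = True
    NOT ((NOT q5 OR q2)) = True
      NOT q5 OR q2 = False
        NOT q5 = False
  ((NOT q3 AND q2) OR q4) AND (q5 OR (q3 OR NOT q4)) = True
    (NOT q3 AND q2) OR q4 = True
      NOT q3 AND q2 = False
        NOT q3 = True
    q5 OR (q3 OR NOT q4) = True
      q3 OR NOT q4 = False
        NOT q4 = False
Both conjuncts True, so the formula holds.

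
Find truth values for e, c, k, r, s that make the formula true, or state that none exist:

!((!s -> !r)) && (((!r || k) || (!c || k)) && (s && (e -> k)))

Case s = True: the conjunct !((!s -> !r)) becomes !((False -> !r)) = False.
Case s = False: the conjunct s is False.
Both cases fail — unsatisfiable.

The formula is unsatisfiable.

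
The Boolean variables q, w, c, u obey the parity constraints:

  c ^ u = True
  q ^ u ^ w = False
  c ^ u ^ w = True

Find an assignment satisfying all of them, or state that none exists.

q = False; w = False; c = True; u = False

c ^ u = T ^ F = True ✓
q ^ u ^ w = F ^ F ^ F = False ✓
c ^ u ^ w = T ^ F ^ F = True ✓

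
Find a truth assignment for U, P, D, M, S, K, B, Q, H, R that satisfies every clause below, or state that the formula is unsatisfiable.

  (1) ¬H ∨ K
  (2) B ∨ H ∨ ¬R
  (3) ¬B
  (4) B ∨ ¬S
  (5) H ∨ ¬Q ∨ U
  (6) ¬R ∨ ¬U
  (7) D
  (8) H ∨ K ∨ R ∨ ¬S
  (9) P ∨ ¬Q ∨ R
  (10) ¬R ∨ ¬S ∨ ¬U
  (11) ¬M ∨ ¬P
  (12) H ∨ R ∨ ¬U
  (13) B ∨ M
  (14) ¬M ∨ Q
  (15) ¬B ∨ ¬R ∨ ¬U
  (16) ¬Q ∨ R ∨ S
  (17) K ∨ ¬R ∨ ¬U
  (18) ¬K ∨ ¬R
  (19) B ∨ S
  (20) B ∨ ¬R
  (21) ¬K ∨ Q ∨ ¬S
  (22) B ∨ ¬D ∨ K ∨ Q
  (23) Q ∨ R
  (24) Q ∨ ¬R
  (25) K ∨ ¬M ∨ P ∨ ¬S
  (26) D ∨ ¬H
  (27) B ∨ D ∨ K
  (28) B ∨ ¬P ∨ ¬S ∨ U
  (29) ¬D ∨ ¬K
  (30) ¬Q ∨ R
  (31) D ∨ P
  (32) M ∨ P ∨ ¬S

The formula is unsatisfiable.

Case B = True:
  Clause (¬B) is falsified — contradiction.
Case B = False:
  (B ∨ ¬S) forces S = False.
  Clause (B ∨ S) is falsified — contradiction.
Both cases fail, so the formula is unsatisfiable.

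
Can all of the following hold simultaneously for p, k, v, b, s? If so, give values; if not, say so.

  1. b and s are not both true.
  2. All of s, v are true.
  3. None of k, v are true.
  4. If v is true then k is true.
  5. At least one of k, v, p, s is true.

UNSATISFIABLE

Case v = True:
  Constraint (3) is violated (v=T) — contradiction.
Case v = False:
  Constraint (2) is violated (v=F) — contradiction.
Both cases fail — unsatisfiable.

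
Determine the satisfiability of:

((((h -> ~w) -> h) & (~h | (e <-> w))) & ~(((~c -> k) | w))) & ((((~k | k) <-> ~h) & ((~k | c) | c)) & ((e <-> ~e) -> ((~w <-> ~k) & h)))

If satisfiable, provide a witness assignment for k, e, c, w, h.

Case k = True: the conjunct ~(((~c -> k) | w)) becomes ~((True | w)) = False.
Case k = False: the formula simplifies to ((((h -> ~w) -> h) & (~h | (e <-> w))) & ~((c | w))) & (~h & ((e <-> ~e) -> (~w & h))).
  h = True: the conjunct ~h is False.
  h = False: the conjunct (h -> ~w) -> h becomes (False -> ~w) -> False = False.
Both cases fail — unsatisfiable.

No satisfying assignment exists.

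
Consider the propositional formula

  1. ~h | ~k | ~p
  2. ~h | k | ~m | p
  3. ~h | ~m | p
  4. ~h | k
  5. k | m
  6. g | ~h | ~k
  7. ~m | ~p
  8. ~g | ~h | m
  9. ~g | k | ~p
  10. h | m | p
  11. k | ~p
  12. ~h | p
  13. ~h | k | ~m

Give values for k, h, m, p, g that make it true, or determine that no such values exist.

Set k = True.
Set h = False.
Set m = True.
  then (~m | ~p) forces p = False.
Set g = True.
All clauses satisfied.

k = True, h = False, m = True, p = False, g = True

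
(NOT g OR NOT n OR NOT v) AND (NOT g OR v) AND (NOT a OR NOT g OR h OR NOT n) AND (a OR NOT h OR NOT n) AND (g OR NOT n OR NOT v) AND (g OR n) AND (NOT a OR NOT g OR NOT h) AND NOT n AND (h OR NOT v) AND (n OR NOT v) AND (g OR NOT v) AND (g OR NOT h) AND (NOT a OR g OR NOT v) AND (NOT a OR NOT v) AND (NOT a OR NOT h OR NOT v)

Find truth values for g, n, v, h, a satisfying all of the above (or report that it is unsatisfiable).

Case n = True:
  Clause (NOT n) is falsified — contradiction.
Case n = False:
  (g OR n) forces g = True.
  (NOT g OR v) forces v = True.
  Clause (n OR NOT v) is falsified — contradiction.
Both cases fail, so the formula is unsatisfiable.

UNSATISFIABLE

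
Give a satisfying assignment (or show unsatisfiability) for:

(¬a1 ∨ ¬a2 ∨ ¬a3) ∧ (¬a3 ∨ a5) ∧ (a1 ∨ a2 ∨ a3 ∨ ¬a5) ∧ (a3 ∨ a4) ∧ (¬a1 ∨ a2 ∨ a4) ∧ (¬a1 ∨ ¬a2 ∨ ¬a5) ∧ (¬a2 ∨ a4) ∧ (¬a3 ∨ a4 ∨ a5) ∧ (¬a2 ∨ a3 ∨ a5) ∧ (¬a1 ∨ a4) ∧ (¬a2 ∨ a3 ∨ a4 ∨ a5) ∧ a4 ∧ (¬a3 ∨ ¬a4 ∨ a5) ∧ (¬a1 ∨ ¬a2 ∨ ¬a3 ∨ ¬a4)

Unit clause (a4) forces a4 = True.
Set a1 = False.
Set a2 = True.
Set a3 = True.
  then (¬a3 ∨ a5) forces a5 = True.
All clauses satisfied.

a1: False, a2: True, a3: True, a4: True, a5: True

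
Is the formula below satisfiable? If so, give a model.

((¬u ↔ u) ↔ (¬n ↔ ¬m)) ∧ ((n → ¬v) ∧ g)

u=F; v=T; n=F; g=T; m=T

  (¬u ↔ u) ↔ (¬n ↔ ¬m) = True
    ¬u ↔ u = False
      ¬u = True
    ¬n ↔ ¬m = False
      ¬n = True
      ¬m = False
  (n → ¬v) ∧ g = True
    n → ¬v = True
      ¬v = False
Both conjuncts True, so the formula holds.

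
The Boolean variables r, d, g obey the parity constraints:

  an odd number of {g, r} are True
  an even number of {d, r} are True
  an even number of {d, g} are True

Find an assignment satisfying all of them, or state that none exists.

Adding constraints 1, 2, 3 mod 2: every variable appears an even number of times on the left, so the left side is 0.
But the right sides sum to 1 (mod 2). 0 ≠ 1 — the system is inconsistent.

Unsatisfiable — no assignment works.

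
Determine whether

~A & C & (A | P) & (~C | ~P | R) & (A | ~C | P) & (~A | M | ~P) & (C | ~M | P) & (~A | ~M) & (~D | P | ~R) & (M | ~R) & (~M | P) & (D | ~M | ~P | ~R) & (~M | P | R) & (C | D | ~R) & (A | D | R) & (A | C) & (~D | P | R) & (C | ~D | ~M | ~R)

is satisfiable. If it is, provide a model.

P: True, A: False, R: True, C: True, M: True, D: True

Unit clause (~A) forces A = False.
Unit clause (C) forces C = True.
In (A | P) only P is left, so P = True.
In (~C | ~P | R) only R is left, so R = True.
In (M | ~R) only M is left, so M = True.
In (D | ~M | ~P | ~R) only D is left, so D = True.
All clauses satisfied.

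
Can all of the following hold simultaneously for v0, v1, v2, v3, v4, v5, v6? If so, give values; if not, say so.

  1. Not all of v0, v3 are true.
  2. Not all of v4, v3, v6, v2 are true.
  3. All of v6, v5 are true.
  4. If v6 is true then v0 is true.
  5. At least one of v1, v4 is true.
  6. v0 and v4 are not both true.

v0 = True; v1 = True; v2 = False; v3 = False; v4 = False; v5 = True; v6 = True

  (1) {v0, v3}: 1/2 true — not all ✓
  (2) {v4, v3, v6, v2}: 1/4 true — not all ✓
  (3) {v6, v5}: all 2 true ✓
  (4) v6=T ⇒ v0: T ✓
  (5) {v1, v4}: 1 true — at least one ✓
  (6) v0=T, v4=F — not both ✓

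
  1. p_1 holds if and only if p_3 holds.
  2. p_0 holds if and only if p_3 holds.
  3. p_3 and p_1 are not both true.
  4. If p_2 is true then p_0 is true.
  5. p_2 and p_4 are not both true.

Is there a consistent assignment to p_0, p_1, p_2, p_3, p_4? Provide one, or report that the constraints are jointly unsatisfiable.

p_0 = False; p_1 = False; p_2 = False; p_3 = False; p_4 = False

  (1) p_1=F, p_3=F — same ✓
  (2) p_0=F, p_3=F — same ✓
  (3) p_3=F, p_1=F — not both ✓
  (4) p_2=F ⇒ p_0: vacuous ✓
  (5) p_2=F, p_4=F — not both ✓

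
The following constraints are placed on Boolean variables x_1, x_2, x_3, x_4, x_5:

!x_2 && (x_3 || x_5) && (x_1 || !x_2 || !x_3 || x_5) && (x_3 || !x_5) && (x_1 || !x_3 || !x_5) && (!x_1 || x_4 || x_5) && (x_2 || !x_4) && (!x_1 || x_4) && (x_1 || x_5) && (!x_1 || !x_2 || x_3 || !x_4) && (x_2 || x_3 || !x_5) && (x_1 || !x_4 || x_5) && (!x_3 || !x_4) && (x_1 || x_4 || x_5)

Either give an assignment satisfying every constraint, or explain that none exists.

No satisfying assignment exists.

Case x_2 = True:
  Clause (!x_2) is falsified — contradiction.
Case x_2 = False:
  (x_2 || !x_4) forces x_4 = False.
  (!x_1 || x_4) forces x_1 = False.
  (x_1 || x_5) forces x_5 = True.
  (x_3 || !x_5) forces x_3 = True.
  Clause (x_1 || !x_3 || !x_5) is falsified — contradiction.
Both cases fail, so the formula is unsatisfiable.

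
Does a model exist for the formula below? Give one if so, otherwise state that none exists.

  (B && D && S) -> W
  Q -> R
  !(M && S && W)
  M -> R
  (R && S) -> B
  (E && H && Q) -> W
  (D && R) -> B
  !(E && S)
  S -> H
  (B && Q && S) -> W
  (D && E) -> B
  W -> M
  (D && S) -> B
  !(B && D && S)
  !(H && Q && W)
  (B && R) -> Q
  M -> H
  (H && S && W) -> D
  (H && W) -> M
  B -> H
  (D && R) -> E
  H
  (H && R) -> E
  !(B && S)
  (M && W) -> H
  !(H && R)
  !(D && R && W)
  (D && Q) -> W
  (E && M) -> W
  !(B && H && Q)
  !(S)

E = False; B = False; W = False; D = True; S = False; H = True; M = False; R = False; Q = False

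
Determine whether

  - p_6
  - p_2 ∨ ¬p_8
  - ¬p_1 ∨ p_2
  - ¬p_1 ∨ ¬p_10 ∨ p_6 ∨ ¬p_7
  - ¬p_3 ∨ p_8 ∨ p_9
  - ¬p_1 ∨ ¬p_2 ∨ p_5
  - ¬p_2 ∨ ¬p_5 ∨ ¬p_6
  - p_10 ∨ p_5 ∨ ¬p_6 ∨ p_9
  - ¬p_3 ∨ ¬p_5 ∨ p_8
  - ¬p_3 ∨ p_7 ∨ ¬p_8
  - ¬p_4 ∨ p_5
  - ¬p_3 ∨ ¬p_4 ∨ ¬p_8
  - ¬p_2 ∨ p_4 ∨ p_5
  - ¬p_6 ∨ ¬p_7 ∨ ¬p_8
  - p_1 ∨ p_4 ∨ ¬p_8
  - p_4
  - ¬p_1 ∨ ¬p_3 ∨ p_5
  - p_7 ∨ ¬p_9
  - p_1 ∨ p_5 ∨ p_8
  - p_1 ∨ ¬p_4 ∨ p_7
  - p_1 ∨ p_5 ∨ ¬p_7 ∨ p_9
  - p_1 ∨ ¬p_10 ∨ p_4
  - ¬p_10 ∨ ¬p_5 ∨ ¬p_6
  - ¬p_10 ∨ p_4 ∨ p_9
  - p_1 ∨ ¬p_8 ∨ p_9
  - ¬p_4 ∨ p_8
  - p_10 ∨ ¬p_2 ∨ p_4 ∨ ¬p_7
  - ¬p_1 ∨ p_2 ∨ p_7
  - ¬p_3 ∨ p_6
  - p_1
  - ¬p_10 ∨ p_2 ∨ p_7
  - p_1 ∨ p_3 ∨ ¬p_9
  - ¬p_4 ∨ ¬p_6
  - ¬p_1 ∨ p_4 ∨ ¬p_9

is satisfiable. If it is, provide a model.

The formula is unsatisfiable.

Case p_4 = True:
  (p_6) forces p_6 = True.
  Clause (¬p_4 ∨ ¬p_6) is falsified — contradiction.
Case p_4 = False:
  Clause (p_4) is falsified — contradiction.
Both cases fail, so the formula is unsatisfiable.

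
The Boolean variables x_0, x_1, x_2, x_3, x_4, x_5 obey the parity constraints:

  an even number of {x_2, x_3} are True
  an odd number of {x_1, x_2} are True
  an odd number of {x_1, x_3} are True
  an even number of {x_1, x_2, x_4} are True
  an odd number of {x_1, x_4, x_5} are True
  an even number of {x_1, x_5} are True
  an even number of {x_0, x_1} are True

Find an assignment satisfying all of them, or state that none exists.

x_0 = False, x_1 = False, x_2 = True, x_3 = True, x_4 = True, x_5 = False

{x_2, x_3}: 2 true → even ✓
{x_1, x_2}: 1 true → odd ✓
{x_1, x_3}: 1 true → odd ✓
{x_1, x_2, x_4}: 2 true → even ✓
{x_1, x_4, x_5}: 1 true → odd ✓
{x_1, x_5}: 0 true → even ✓
{x_0, x_1}: 0 true → even ✓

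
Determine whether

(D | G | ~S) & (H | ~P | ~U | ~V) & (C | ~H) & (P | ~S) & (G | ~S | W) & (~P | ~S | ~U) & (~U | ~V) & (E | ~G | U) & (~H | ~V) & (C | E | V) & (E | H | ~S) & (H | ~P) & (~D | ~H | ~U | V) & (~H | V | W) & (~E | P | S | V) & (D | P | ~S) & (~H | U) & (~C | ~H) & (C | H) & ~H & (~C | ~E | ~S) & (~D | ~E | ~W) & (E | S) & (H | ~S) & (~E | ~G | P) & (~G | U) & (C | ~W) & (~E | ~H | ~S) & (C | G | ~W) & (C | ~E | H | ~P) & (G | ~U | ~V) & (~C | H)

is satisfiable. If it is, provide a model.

UNSATISFIABLE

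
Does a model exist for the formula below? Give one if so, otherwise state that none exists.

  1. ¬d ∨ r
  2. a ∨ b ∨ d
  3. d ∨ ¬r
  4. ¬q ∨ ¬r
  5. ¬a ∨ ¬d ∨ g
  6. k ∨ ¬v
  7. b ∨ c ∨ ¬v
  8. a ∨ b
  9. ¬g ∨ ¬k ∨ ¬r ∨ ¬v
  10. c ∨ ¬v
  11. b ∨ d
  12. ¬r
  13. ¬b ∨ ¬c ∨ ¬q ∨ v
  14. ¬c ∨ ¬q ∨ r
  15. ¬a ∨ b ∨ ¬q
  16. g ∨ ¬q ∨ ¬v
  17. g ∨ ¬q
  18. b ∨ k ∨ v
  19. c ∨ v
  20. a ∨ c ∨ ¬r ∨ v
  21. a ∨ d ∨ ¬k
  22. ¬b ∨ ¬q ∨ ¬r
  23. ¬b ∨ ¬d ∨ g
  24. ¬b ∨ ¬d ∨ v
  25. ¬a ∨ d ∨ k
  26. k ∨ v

k=T, a=T, b=T, g=F, d=F, r=F, q=F, v=F, c=T

Unit clause (¬r) forces r = False.
In (¬d ∨ r) only ¬d is left, so d = False.
In (b ∨ d) only b is left, so b = True.
Try k = False:
  (k ∨ ¬v) forces v = False.
  clause (k ∨ v) is falsified — backtrack.
So k = True.
  then (a ∨ d ∨ ¬k) forces a = True.
Set g = False.
  then (g ∨ ¬q) forces q = False.
Set v = False.
  then (c ∨ v) forces c = True.
All clauses satisfied.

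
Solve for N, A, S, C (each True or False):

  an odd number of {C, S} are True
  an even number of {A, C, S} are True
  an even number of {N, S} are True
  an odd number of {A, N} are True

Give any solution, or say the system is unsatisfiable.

N: False, A: True, S: False, C: True

{C, S}: 1 true → odd ✓
{A, C, S}: 2 true → even ✓
{N, S}: 0 true → even ✓
{A, N}: 1 true → odd ✓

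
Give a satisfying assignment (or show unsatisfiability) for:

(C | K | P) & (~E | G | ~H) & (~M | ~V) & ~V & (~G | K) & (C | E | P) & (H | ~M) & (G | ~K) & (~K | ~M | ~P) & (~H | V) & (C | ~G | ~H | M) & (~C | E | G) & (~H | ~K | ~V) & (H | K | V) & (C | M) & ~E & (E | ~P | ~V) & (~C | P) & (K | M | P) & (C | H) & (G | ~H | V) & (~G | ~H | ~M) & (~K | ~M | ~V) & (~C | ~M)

Unit clause (~V) forces V = False.
In (~H | V) only ~H is left, so H = False.
In (H | K | V) only K is left, so K = True.
Unit clause (~E) forces E = False.
In (C | H) only C is left, so C = True.
In (~C | ~M) only ~M is left, so M = False.
In (G | ~K) only G is left, so G = True.
In (~C | P) only P is left, so P = True.
All clauses satisfied.

C=T; K=T; G=T; V=F; E=F; P=T; H=F; M=F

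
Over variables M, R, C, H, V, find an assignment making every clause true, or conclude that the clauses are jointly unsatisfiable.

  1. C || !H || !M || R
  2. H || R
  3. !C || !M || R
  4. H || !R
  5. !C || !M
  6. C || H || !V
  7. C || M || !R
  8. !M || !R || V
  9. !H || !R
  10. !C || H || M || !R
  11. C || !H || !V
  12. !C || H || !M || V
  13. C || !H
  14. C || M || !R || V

M = False, R = False, C = True, H = True, V = True

Try M = True:
  (!C || !M) forces C = False.
  (C || !H) forces H = False.
  (H || R) forces R = True.
  clause (H || !R) is falsified — backtrack.
So M = False.
Set R = False.
  then (H || R) forces H = True.
  then (C || !H) forces C = True.
Set V = True.
All clauses satisfied.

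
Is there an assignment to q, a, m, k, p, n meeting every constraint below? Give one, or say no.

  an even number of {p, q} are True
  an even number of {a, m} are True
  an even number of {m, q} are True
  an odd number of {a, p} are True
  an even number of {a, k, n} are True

Adding constraints 1, 2, 3, 4 mod 2: every variable appears an even number of times on the left, so the left side is 0.
But the right sides sum to 1 (mod 2). 0 ≠ 1 — the system is inconsistent.

The formula is unsatisfiable.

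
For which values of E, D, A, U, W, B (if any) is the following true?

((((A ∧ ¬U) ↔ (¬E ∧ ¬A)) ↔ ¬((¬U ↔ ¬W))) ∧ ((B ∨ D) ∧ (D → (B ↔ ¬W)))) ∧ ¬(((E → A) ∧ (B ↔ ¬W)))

E: True, D: True, A: False, U: False, W: True, B: False

  (((A ∧ ¬U) ↔ (¬E ∧ ¬A)) ↔ ¬((¬U ↔ ¬W))) ∧ ((B ∨ D) ∧ (D → (B ↔ ¬W))) = True
    ((A ∧ ¬U) ↔ (¬E ∧ ¬A)) ↔ ¬((¬U ↔ ¬W)) = True
      (A ∧ ¬U) ↔ (¬E ∧ ¬A) = True
        A ∧ ¬U = False
          ¬U = True
        ¬E ∧ ¬A = False
          ¬E = False
          ¬A = True
      ¬((¬U ↔ ¬W)) = True
        ¬U ↔ ¬W = False
          ¬U = True
          ¬W = False
    (B ∨ D) ∧ (D → (B ↔ ¬W)) = True
      B ∨ D = True
      D → (B ↔ ¬W) = True
        B ↔ ¬W = True
          ¬W = False
  ¬(((E → A) ∧ (B ↔ ¬W))) = True
    (E → A) ∧ (B ↔ ¬W) = False
      E → A = False
      B ↔ ¬W = True
        ¬W = False
Both conjuncts True, so the formula holds.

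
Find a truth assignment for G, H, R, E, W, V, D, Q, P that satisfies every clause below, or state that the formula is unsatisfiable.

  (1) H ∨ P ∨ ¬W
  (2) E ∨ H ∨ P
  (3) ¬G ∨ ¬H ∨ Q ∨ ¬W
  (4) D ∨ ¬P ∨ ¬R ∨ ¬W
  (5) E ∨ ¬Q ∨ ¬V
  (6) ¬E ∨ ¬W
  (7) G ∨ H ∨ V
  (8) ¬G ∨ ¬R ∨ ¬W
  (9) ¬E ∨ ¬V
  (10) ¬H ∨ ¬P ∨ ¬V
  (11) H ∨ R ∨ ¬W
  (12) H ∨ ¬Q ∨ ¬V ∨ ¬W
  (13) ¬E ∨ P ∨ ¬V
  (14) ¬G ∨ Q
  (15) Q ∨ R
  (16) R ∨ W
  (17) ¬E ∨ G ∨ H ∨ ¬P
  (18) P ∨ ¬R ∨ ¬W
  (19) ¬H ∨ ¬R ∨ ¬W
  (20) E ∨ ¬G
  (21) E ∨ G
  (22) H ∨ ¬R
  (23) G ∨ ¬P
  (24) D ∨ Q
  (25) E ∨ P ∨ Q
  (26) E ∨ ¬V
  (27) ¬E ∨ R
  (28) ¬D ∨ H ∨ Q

G = True, H = True, R = True, E = True, W = False, V = False, D = False, Q = True, P = True

Set G = True.
  then (¬G ∨ Q) forces Q = True.
  then (E ∨ ¬G) forces E = True.
  then (¬E ∨ R) forces R = True.
  then (¬E ∨ ¬W) forces W = False.
  then (¬E ∨ ¬V) forces V = False.
  then (H ∨ ¬R) forces H = True.
Set D = False.
Set P = True.
All clauses satisfied.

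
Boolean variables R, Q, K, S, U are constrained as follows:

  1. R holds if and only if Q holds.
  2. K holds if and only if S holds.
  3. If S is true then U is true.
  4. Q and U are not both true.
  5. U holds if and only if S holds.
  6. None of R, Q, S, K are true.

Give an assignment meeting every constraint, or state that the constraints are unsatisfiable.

R = False, Q = False, K = False, S = False, U = False

  (1) R=F, Q=F — same ✓
  (2) K=F, S=F — same ✓
  (3) S=F ⇒ U: vacuous ✓
  (4) Q=F, U=F — not both ✓
  (5) U=F, S=F — same ✓
  (6) {R, Q, S, K}: 0 true — none ✓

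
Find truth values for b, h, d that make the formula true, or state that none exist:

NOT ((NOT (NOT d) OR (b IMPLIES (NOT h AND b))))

b = True, h = True, d = False

  NOT ((NOT (NOT d) OR (b IMPLIES (NOT h AND b)))) = True
    NOT (NOT d) OR (b IMPLIES (NOT h AND b)) = False
      NOT (NOT d) = False
        NOT d = True
      b IMPLIES (NOT h AND b) = False
        NOT h AND b = False
          NOT h = False
The formula evaluates to True.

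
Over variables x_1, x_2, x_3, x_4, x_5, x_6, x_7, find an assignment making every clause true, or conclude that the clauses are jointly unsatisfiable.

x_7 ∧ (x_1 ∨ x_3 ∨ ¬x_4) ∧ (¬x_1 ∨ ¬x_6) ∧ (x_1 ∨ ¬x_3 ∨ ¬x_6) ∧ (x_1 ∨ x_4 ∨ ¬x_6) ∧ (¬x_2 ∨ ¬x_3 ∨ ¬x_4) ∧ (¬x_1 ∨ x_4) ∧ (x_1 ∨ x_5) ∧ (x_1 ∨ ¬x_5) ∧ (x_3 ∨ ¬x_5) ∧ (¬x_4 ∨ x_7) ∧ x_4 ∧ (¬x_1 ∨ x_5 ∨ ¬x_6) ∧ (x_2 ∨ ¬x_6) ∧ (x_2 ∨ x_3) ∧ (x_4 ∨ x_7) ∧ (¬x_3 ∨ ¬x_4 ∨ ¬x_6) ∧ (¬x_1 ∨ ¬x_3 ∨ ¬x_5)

Unit clause (x_7) forces x_7 = True.
Unit clause (x_4) forces x_4 = True.
Set x_1 = True.
  then (¬x_1 ∨ ¬x_6) forces x_6 = False.
Set x_2 = False.
  then (x_2 ∨ x_3) forces x_3 = True.
  then (¬x_1 ∨ ¬x_3 ∨ ¬x_5) forces x_5 = False.
All clauses satisfied.

x_1=T, x_2=F, x_3=T, x_4=T, x_5=F, x_6=F, x_7=T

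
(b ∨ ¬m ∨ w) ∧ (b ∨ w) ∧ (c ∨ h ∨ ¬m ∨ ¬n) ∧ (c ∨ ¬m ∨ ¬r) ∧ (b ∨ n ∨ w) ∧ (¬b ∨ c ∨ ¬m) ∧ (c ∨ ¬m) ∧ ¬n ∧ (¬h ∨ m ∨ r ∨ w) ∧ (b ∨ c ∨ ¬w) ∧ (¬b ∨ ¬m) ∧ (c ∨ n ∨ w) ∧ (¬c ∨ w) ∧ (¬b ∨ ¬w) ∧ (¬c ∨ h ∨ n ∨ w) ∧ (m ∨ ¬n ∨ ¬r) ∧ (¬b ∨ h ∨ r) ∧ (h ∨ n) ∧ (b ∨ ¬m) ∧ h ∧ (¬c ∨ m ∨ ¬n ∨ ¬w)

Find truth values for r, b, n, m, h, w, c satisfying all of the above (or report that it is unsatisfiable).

r: True; b: False; n: False; m: False; h: True; w: True; c: True

Unit clause (¬n) forces n = False.
In (h ∨ n) only h is left, so h = True.
Set r = True.
Try b = True:
  (¬b ∨ ¬m) forces m = False.
  (¬b ∨ ¬w) forces w = False.
  (c ∨ n ∨ w) forces c = True.
  clause (¬c ∨ w) is falsified — backtrack.
So b = False.
  then (b ∨ w) forces w = True.
  then (b ∨ c ∨ ¬w) forces c = True.
  then (b ∨ ¬m) forces m = False.
All clauses satisfied.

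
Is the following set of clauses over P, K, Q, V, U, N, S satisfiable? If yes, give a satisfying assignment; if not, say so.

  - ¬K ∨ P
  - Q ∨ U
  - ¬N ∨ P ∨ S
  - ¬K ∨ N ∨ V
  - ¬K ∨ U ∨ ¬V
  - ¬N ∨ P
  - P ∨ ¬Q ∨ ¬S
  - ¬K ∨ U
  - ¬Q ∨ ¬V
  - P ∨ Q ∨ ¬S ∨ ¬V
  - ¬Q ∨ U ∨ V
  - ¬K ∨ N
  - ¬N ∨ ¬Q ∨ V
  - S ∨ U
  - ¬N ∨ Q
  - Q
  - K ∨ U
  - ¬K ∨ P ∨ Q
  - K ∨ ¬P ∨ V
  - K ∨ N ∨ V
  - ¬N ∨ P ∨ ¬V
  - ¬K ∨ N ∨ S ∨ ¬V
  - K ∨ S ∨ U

No satisfying assignment exists.

Case Q = True:
  (¬Q ∨ ¬V) forces V = False.
  (¬Q ∨ U ∨ V) forces U = True.
  (¬N ∨ ¬Q ∨ V) forces N = False.
  (¬K ∨ N ∨ V) forces K = False.
  Clause (K ∨ N ∨ V) is falsified — contradiction.
Case Q = False:
  Clause (Q) is falsified — contradiction.
Both cases fail, so the formula is unsatisfiable.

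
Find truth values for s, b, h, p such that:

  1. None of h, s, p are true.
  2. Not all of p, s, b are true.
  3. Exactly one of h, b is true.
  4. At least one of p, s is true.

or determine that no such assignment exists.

The formula is unsatisfiable.

Case s = True:
  Constraint (1) is violated (s=T) — contradiction.
Case s = False:
  (1) forces h = False.
  (1) forces p = False.
  Constraint (4) is violated (p=F, s=F) — contradiction.
Both cases fail — unsatisfiable.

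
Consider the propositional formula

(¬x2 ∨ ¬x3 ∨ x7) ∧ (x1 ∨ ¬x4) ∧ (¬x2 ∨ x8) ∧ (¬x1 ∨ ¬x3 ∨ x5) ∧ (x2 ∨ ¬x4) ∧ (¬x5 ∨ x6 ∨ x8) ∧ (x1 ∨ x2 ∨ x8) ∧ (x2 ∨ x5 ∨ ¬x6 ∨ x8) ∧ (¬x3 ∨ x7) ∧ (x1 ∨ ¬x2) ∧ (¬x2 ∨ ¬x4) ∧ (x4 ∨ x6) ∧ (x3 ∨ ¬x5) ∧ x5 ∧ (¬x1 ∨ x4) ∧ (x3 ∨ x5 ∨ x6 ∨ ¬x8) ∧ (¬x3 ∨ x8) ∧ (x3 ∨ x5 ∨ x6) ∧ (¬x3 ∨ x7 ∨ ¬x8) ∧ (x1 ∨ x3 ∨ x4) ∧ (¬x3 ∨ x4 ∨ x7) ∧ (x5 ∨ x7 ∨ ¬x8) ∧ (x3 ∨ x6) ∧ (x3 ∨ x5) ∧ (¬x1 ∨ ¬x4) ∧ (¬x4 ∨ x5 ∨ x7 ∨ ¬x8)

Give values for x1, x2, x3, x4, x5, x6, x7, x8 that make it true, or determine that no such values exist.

x1=F, x2=F, x3=T, x4=F, x5=T, x6=T, x7=T, x8=T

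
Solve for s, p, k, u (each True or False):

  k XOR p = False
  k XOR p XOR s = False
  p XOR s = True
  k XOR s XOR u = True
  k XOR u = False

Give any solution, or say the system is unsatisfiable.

UNSATISFIABLE

Adding constraints 1, 2, 4, 5 mod 2: every variable appears an even number of times on the left, so the left side is 0.
But the right sides sum to 1 (mod 2). 0 ≠ 1 — the system is inconsistent.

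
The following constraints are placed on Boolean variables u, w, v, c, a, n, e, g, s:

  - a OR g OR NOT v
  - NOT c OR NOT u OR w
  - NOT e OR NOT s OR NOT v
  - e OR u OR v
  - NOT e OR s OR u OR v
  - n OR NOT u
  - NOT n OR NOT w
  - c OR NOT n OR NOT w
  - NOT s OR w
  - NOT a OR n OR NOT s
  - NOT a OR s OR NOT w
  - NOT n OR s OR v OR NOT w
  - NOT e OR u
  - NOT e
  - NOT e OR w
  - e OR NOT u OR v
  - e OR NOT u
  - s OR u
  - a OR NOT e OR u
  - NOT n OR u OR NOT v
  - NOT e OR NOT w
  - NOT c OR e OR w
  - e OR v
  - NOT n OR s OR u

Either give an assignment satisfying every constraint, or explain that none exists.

Unit clause (NOT e) forces e = False.
In (e OR NOT u) only NOT u is left, so u = False.
In (s OR u) only s is left, so s = True.
In (e OR v) only v is left, so v = True.
In (NOT s OR w) only w is left, so w = True.
In (NOT n OR u OR NOT v) only NOT n is left, so n = False.
In (NOT a OR n OR NOT s) only NOT a is left, so a = False.
In (a OR g OR NOT v) only g is left, so g = True.
Set c = True.
All clauses satisfied.

u=F, w=T, v=T, c=T, a=F, n=F, e=F, g=T, s=T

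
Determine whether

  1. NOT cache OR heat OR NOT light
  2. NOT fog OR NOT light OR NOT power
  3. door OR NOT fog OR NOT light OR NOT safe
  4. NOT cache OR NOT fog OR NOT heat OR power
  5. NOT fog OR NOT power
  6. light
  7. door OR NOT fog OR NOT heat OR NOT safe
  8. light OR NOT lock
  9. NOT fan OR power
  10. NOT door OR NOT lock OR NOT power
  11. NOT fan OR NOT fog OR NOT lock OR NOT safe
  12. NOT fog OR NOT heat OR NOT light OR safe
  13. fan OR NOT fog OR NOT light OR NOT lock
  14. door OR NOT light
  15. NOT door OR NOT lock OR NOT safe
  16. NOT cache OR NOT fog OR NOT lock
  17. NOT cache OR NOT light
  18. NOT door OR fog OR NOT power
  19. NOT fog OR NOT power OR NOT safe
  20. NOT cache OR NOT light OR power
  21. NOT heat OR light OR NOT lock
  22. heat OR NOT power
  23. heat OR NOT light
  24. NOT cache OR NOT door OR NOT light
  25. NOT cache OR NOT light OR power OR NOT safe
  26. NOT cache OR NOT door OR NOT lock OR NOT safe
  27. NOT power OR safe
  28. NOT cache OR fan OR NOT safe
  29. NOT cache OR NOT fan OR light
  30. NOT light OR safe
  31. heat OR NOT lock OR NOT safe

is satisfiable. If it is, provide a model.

Unit clause (light) forces light = True.
In (door OR NOT light) only door is left, so door = True.
In (NOT cache OR NOT light) only NOT cache is left, so cache = False.
In (heat OR NOT light) only heat is left, so heat = True.
In (NOT light OR safe) only safe is left, so safe = True.
In (NOT door OR NOT lock OR NOT safe) only NOT lock is left, so lock = False.
Set fog = True.
  then (NOT fog OR NOT light OR NOT power) forces power = False.
  then (NOT fan OR power) forces fan = False.
All clauses satisfied.

safe = True, door = True, lock = False, heat = True, light = True, cache = False, fog = True, power = False, fan = False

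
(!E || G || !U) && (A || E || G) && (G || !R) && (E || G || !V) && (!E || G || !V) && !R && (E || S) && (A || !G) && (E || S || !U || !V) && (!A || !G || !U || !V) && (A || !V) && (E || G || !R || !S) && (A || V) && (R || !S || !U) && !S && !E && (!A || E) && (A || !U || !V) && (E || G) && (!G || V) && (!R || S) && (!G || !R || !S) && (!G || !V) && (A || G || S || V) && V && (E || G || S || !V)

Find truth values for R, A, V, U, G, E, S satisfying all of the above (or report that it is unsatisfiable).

Unsatisfiable — no assignment works.

Case R = True:
  Clause (!R) is falsified — contradiction.
Case R = False:
  (!S) forces S = False.
  (E || S) forces E = True.
  Clause (!E) is falsified — contradiction.
Both cases fail, so the formula is unsatisfiable.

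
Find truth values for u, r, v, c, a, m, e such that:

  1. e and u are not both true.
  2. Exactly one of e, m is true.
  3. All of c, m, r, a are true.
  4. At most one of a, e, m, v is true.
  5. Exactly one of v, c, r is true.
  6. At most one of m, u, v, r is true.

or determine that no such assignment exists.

Case r = True:
  (3) forces c = True.
  Constraint (5) is violated (c=T, r=T) — contradiction.
Case r = False:
  Constraint (3) is violated (r=F) — contradiction.
Both cases fail — unsatisfiable.

UNSATISFIABLE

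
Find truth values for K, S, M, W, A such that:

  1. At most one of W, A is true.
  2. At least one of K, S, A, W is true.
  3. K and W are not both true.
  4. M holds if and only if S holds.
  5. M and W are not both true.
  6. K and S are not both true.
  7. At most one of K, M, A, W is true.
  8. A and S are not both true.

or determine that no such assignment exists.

K = False, S = False, M = False, W = True, A = False

  (1) {W, A}: 1 true — at most one ✓
  (2) {K, S, A, W}: 1 true — at least one ✓
  (3) K=F, W=T — not both ✓
  (4) M=F, S=F — same ✓
  (5) M=F, W=T — not both ✓
  (6) K=F, S=F — not both ✓
  (7) {K, M, A, W}: 1 true — at most one ✓
  (8) A=F, S=F — not both ✓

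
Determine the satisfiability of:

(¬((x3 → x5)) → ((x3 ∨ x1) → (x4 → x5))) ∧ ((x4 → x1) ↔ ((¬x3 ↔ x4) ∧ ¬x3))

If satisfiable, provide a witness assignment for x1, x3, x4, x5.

x1 = True; x3 = False; x4 = True; x5 = False

  ¬((x3 → x5)) → ((x3 ∨ x1) → (x4 → x5)) = True
    ¬((x3 → x5)) = False
      x3 → x5 = True
    (x3 ∨ x1) → (x4 → x5) = False
      x3 ∨ x1 = True
      x4 → x5 = False
  (x4 → x1) ↔ ((¬x3 ↔ x4) ∧ ¬x3) = True
    x4 → x1 = True
    (¬x3 ↔ x4) ∧ ¬x3 = True
      ¬x3 ↔ x4 = True
        ¬x3 = True
      ¬x3 = True
Both conjuncts True, so the formula holds.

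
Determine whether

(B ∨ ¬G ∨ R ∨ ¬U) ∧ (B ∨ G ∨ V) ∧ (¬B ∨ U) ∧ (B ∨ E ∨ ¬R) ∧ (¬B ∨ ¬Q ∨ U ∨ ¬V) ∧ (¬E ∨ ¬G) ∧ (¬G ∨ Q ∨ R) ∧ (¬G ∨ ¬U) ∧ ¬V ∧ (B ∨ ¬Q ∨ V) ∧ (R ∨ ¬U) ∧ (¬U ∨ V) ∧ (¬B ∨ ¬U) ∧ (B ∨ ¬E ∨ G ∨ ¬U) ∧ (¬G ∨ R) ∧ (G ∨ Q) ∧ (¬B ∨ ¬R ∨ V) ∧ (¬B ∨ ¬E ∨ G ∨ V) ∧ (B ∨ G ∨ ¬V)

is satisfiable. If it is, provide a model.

The formula is unsatisfiable.

Case V = True:
  Clause (¬V) is falsified — contradiction.
Case V = False:
  (¬U ∨ V) forces U = False.
  (¬B ∨ U) forces B = False.
  (B ∨ G ∨ V) forces G = True.
  (¬E ∨ ¬G) forces E = False.
  (B ∨ E ∨ ¬R) forces R = False.
  Clause (¬G ∨ R) is falsified — contradiction.
Both cases fail, so the formula is unsatisfiable.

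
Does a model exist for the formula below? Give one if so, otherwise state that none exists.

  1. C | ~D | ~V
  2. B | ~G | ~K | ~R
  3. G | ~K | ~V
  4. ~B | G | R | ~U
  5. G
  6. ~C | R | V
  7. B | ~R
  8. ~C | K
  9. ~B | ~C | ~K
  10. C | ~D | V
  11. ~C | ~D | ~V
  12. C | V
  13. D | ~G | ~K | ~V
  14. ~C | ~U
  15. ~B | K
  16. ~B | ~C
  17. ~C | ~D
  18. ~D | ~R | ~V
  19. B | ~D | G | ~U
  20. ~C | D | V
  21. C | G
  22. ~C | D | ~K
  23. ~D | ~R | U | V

G: True, K: False, R: False, D: False, V: True, U: False, B: False, C: False

Unit clause (G) forces G = True.
Set K = False.
  then (~C | K) forces C = False.
  then (C | V) forces V = True.
  then (~B | K) forces B = False.
  then (C | ~D | ~V) forces D = False.
  then (B | ~R) forces R = False.
Set U = False.
All clauses satisfied.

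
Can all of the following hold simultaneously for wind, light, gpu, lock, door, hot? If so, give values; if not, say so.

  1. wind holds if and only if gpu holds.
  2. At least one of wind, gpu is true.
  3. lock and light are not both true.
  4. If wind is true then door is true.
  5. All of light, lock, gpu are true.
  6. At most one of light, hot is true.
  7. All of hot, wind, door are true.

Case hot = True:
  (5) forces light = True.
  Constraint (6) is violated (light=T, hot=T) — contradiction.
Case hot = False:
  Constraint (7) is violated (hot=F) — contradiction.
Both cases fail — unsatisfiable.

Unsatisfiable — no assignment works.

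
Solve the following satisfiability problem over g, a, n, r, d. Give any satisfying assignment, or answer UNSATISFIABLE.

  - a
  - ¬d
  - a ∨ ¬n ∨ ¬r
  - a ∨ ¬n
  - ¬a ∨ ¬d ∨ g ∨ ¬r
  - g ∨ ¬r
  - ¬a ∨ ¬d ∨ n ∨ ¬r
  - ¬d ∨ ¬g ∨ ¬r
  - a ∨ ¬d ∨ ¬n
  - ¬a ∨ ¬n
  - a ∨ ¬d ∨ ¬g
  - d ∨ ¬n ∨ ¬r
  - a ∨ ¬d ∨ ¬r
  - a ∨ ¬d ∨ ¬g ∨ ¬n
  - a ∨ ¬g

Unit clause (a) forces a = True.
Unit clause (¬d) forces d = False.
In (¬a ∨ ¬n) only ¬n is left, so n = False.
Set g = True.
Set r = True.
All clauses satisfied.

g: True, a: True, n: False, r: True, d: False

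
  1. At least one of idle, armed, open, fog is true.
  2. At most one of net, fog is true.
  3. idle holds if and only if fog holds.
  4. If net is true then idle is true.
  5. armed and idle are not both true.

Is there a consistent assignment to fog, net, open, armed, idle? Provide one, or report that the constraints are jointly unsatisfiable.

fog=F, net=F, open=F, armed=T, idle=F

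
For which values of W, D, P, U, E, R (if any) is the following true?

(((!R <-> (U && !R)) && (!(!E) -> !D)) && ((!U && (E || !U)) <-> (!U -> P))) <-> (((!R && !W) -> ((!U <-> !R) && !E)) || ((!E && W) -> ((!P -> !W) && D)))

W=T; D=T; P=T; U=F; E=F; R=T

  (((!R <-> (U && !R)) && (!(!E) -> !D)) && ((!U && (E || !U)) <-> (!U -> P))) <-> (((!R && !W) -> ((!U <-> !R) && !E)) || ((!E && W) -> ((!P -> !W) && D))) = True
    ((!R <-> (U && !R)) && (!(!E) -> !D)) && ((!U && (E || !U)) <-> (!U -> P)) = True
      (!R <-> (U && !R)) && (!(!E) -> !D) = True
        !R <-> (U && !R) = True
          !R = False
          U && !R = False
            !R = False
        !(!E) -> !D = True
          !(!E) = False
            !E = True
          !D = False
      (!U && (E || !U)) <-> (!U -> P) = True
        !U && (E || !U) = True
          !U = True
          E || !U = True
            !U = True
        !U -> P = True
          !U = True
    ((!R && !W) -> ((!U <-> !R) && !E)) || ((!E && W) -> ((!P -> !W) && D)) = True
      (!R && !W) -> ((!U <-> !R) && !E) = True
        !R && !W = False
          !R = False
          !W = False
        (!U <-> !R) && !E = False
          !U <-> !R = False
            !U = True
            !R = False
          !E = True
      (!E && W) -> ((!P -> !W) && D) = True
        !E && W = True
          !E = True
        (!P -> !W) && D = True
          !P -> !W = True
            !P = False
            !W = False
The formula evaluates to True.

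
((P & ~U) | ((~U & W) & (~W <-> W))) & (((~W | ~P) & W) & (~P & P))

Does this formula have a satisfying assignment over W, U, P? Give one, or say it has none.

Case P = True: the conjunct ~P is False.
Case P = False: the conjunct P is False.
Both cases fail — unsatisfiable.

No satisfying assignment exists.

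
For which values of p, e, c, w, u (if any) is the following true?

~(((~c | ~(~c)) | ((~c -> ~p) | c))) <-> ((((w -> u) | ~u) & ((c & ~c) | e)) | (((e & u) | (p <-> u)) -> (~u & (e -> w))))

p=T, e=F, c=F, w=F, u=T

  ~(((~c | ~(~c)) | ((~c -> ~p) | c))) <-> ((((w -> u) | ~u) & ((c & ~c) | e)) | (((e & u) | (p <-> u)) -> (~u & (e -> w)))) = True
    ~(((~c | ~(~c)) | ((~c -> ~p) | c))) = False
      (~c | ~(~c)) | ((~c -> ~p) | c) = True
        ~c | ~(~c) = True
          ~c = True
          ~(~c) = False
            ~c = True
        (~c -> ~p) | c = False
          ~c -> ~p = False
            ~c = True
            ~p = False
    (((w -> u) | ~u) & ((c & ~c) | e)) | (((e & u) | (p <-> u)) -> (~u & (e -> w))) = False
      ((w -> u) | ~u) & ((c & ~c) | e) = False
        (w -> u) | ~u = True
          w -> u = True
          ~u = False
        (c & ~c) | e = False
          c & ~c = False
            ~c = True
      ((e & u) | (p <-> u)) -> (~u & (e -> w)) = False
        (e & u) | (p <-> u) = True
          e & u = False
          p <-> u = True
        ~u & (e -> w) = False
          ~u = False
          e -> w = True
The formula evaluates to True.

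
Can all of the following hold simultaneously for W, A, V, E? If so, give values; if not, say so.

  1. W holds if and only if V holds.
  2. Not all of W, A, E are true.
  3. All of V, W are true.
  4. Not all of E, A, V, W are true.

W = True; A = True; V = True; E = False

  (1) W=T, V=T — same ✓
  (2) {W, A, E}: 2/3 true — not all ✓
  (3) {V, W}: all 2 true ✓
  (4) {E, A, V, W}: 3/4 true — not all ✓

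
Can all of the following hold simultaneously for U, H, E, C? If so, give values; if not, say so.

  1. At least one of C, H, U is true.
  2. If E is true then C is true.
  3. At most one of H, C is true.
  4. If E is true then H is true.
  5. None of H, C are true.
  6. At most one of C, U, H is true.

U = True, H = False, E = False, C = False

  (1) {C, H, U}: 1 true — at least one ✓
  (2) E=F ⇒ C: vacuous ✓
  (3) {H, C}: 0 true — at most one ✓
  (4) E=F ⇒ H: vacuous ✓
  (5) {H, C}: 0 true — none ✓
  (6) {C, U, H}: 1 true — at most one ✓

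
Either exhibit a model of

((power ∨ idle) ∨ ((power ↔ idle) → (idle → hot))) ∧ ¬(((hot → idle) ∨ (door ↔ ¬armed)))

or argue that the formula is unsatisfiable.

idle: False, armed: False, door: False, power: True, hot: True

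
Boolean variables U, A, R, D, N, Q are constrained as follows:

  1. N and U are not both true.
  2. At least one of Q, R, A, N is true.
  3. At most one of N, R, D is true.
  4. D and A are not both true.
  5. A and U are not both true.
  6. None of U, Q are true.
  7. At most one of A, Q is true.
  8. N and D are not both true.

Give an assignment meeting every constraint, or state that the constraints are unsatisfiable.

U: False, A: False, R: True, D: False, N: False, Q: False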